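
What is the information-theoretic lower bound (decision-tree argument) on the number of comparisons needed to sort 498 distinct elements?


A binary decision tree of height h has at most 2^h leaves and needs at least n! of them, so h >= ceil(log2(n!)).
498! is far too large to multiply out, so use Stirling's series:
  ln(n!) ~ n ln n - n + (1/2) ln(2 pi n) + 1/(12n)  (error below 1/(360 n^3), negligible here)
  ln(498) = 6.2106001
  n ln n = 498 * 6.2106001 = 3092.8788
  (1/2) ln(2 pi * 498) = (1/2) ln(3129.0263) = 4.0242
  1/(12*498) = 0.0002
  ln(498!) ~ 3092.8788 - 498 + 4.0242 + 0.0002 = 2598.9032
Convert to base 2: log2(498!) = 2598.9032 / ln 2 = 2598.9032 / 0.69314718 = 3749.4248
ceil(3749.4248) = 3750


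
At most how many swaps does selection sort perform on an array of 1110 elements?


Each of the 1109 passes places one element in its final position.
Pass 1: swap minimum into position 0
Pass 2: swap minimum of remaining into position 1
...
Pass 1109: last two elements, one swap
Maximum swaps = 1110 - 1 = 1109


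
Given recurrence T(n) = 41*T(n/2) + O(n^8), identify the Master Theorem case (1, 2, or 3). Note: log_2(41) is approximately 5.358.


Master Theorem parameters: a=41, b=2, c=8
log_b(a) = 5.358
Compare b^c with a: 2^8 = 256 > 41, so c > log_b(a).
Comparing c=8 vs log_b(a)=5.358:
8 > 5.358 => Case 3
Result: T(n) = O(n^8)
Master Theorem case = 3


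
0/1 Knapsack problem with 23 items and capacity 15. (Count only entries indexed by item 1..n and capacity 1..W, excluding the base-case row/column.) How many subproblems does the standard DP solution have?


The DP table is indexed by (item, capacity).
Rows: 23 items
Columns: 15 capacity values (1 to W)
Total subproblems = 23 * 15 = 345


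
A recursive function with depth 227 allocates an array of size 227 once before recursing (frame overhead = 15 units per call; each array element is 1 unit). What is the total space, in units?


Array allocation: 227 units (allocated once)
Stack frames: 227 deep * 15 per frame = 3405 units
Total = 227 + 3405 = 3632


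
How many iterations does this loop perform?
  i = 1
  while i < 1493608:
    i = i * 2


The loop variable doubles each iteration:
i = 1 -> 2 -> 4 -> 8 -> 16 -> 32 -> 64 -> 128 -> 256 -> 512 -> 1024 -> 2048 -> 4096 -> 8192 -> 16384 -> 32768 -> 65536 -> 131072 -> 262144 -> 524288 -> 1048576 -> 2097152 (stop, 2097152 >= 1493608)
Number of doublings = ceil(log2(1493608)) = 21


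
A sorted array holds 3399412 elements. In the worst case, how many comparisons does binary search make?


Halving sequence: 3399412 -> 1699706 -> 849853 -> 424926 -> 212463 -> 106231 -> 53115 -> 26557 -> 13278 -> 6639 -> 3319 -> 1659 -> 829 -> 414 -> 207 -> 103 -> 51 -> 25 -> 12 -> 6 -> 3 -> 1
Number of halvings = 21
Max comparisons = 21 + 1 = 22


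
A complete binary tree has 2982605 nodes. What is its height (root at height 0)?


In a complete binary tree, level k holds nodes 2^k .. 2^(k+1)-1 (1-indexed).
Height = floor(log2(n)) = floor(log2(2982605)) = 21
Check: 2^21 = 2097152 <= 2982605 < 4194304 = 2^22


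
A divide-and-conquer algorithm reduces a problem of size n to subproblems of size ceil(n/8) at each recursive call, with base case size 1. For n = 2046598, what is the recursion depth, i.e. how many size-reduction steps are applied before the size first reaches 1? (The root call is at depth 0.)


Each step divides the size by 8 (rounding up); after k steps the size is ceil(n/8^k), which equals 1 exactly when 8^k >= n.
So the depth is the smallest k with 8^k >= 2046598, i.e. ceil(log_8(2046598)).
8^6 = 262144 < 2046598 <= 2097152 = 8^7
Recursion depth = 7


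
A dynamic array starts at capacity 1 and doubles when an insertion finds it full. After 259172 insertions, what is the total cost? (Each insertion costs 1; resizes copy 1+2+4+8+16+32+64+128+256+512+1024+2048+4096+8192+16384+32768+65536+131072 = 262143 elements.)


Insertion cost: 259172 (one per element)
Resizes occur just before inserting elements 2, 3, 5, 9, ...
Elements copied at each resize: 1 + 2 + 4 + 8 + 16 + 32 + 64 + 128 + 256 + 512 + 1024 + 2048 + 4096 + 8192 + 16384 + 32768 + 65536 + 131072
Sum of copies = 262143 (geometric series: 2^k - 1)
Total = 259172 + 262143 = 521315


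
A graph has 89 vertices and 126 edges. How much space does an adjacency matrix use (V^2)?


Adjacency matrix: V x V grid of entries
Space = V^2 = 89^2 = 89 * 89 = 7921


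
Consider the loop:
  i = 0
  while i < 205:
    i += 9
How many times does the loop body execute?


Starting at i = 0, each iteration adds 9.
Iterations until i >= 205:
  Iteration 1: i = 0 -> i = 9
  Iteration 2: i = 9 -> i = 18
  Iteration 3: i = 18 -> i = 27
  Iteration 4: i = 27 -> i = 36
  Iteration 5: i = 36 -> i = 45
  Iteration 6: i = 45 -> i = 54
  Iteration 7: i = 54 -> i = 63
  Iteration 8: i = 63 -> i = 72
  ... continuing ...
Total iterations = ceil(205/9) = 23


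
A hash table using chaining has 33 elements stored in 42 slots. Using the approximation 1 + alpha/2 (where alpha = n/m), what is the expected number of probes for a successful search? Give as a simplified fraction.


Load factor alpha = n/m = 33/42
Expected probes = 1 + alpha/2 = 1 + 33/(2*42)
= 1 + 33/84
= 84/84 + 33/84
= 117/84
Simplify: 39/28


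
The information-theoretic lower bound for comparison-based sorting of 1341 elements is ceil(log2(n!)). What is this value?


A binary decision tree of height h has at most 2^h leaves and needs at least n! of them, so h >= ceil(log2(n!)).
1341! is far too large to multiply out, so use Stirling's series:
  ln(n!) ~ n ln n - n + (1/2) ln(2 pi n) + 1/(12n)  (error below 1/(360 n^3), negligible here)
  ln(1341) = 7.2011709
  n ln n = 1341 * 7.2011709 = 9656.7702
  (1/2) ln(2 pi * 1341) = (1/2) ln(8425.7515) = 4.5195
  1/(12*1341) = 0.0001
  ln(1341!) ~ 9656.7702 - 1341 + 4.5195 + 0.0001 = 8320.2898
Convert to base 2: log2(1341!) = 8320.2898 / ln 2 = 8320.2898 / 0.69314718 = 12003.6408
ceil(12003.6408) = 12004


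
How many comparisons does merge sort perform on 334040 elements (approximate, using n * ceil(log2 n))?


Recursion depth: ceil(log2(334040)) = 19
Each recursion level merges n = 334040 elements
Total = 334040 * 19 = 6346760


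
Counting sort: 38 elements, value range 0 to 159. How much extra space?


n = 38 (output array)
k = 160 (count array for 160 distinct values)
Extra space = 38 + 160 = 198


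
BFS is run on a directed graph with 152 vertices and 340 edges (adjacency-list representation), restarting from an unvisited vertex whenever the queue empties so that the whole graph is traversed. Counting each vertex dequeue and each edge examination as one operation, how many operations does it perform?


A full BFS traversal dequeues each vertex exactly once and examines each directed edge exactly once.
V = 152 (vertex processing cost)
E = 340 (edge examination cost)
Total operations proportional to V + E = 152 + 340 = 492


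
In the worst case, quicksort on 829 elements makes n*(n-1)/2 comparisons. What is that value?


Sum of comparisons per partition:
828 + 827 + ... + 1 + 0
= 829 * (829 - 1) / 2
= 829 * 828 / 2
= 343206


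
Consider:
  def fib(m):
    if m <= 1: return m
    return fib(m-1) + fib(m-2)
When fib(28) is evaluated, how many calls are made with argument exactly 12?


Let N(m) = number of times fib(m) is called while evaluating fib(28).
N(28) = 1 (the initial call).
N(27) = 1 (only fib(28) calls it).
For 1 <= m <= 26: fib(m) is called by fib(m+1) and fib(m+2), so
  N(m) = N(m+1) + N(m+2).
fib(0) is called only by fib(2), so N(0) = N(2).
Walk down from m=28:
  N(28)=1, N(27)=1, N(26)=2, N(25)=3, N(24)=5, N(23)=8, N(22)=13, N(21)=21, N(20)=34, N(19)=55, N(18)=89, N(17)=144, N(16)=233, N(15)=377, N(14)=610, N(13)=987, N(12)=1597
N(12) = 1597


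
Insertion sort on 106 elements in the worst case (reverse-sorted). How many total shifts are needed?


In the worst case (reverse-sorted), each element shifts past all previous:
  Element 1: 1 shifts
  Element 2: 2 shifts
  Element 3: 3 shifts
  Element 4: 4 shifts
  Element 5: 5 shifts
  ...
  Element 105: 105 shifts
Total = 1 + 2 + ... + 105
= 106*(106-1)/2 = 5565


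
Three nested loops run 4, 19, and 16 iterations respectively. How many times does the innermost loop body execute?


Loop 1 (outermost): 4 iterations
Loop 2 (middle): 19 iterations per outer
Loop 3 (innermost): 16 iterations per middle
Total = 4 * 19 * 16 = 1216


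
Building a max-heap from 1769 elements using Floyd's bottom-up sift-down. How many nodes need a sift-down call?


In a heap of 1769 elements (0-indexed array):
  Last element index: 1768
  Parent of last element: floor((1768 - 1) / 2) = 883
  Internal nodes: indices 0 to 883
  Count = floor(1769/2) = 884


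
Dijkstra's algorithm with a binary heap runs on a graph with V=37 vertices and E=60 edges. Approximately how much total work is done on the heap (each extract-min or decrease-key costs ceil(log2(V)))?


Dijkstra with a binary heap: each vertex is extracted once, each edge may relax once.
Each heap operation costs O(log V).
V + E = 37 + 60 = 97
ceil(log2(37)) = 6 (since 2^5 = 32 < 37 <= 64 = 2^6)
Total heap work = (V+E) * ceil(log2(V)) = 97 * 6 = 582


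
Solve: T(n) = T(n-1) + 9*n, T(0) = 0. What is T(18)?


Expanding the recurrence:
T(18) = T(17) + 9*18
       = T(16) + 9*17 + 9*18
       ...
       = T(0) + 9*(1 + 2 + ... + 18)
       = 0 + 9 * 18*19/2
       = 0 + 9 * 171
       = 0 + 1539 = 1539


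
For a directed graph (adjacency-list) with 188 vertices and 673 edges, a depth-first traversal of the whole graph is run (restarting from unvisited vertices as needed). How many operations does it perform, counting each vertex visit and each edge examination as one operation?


A full DFS traversal visits each vertex once and examines each edge once.
V = 188
E = 673
Sum = 188 + 673 = 861


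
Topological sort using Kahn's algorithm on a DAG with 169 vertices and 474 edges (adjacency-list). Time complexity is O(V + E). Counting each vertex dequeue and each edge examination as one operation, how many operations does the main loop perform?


Kahn's algorithm:
  1. Compute in-degrees: O(V + E)
  2. Process queue: each vertex dequeued once (O(V))
     each edge examined once (O(E))
Total = V + E = 169 + 474 = 643


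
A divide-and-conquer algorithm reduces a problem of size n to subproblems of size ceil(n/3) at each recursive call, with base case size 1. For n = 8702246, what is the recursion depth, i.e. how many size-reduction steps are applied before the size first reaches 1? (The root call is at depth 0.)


Each step divides the size by 3 (rounding up); after k steps the size is ceil(n/3^k), which equals 1 exactly when 3^k >= n.
So the depth is the smallest k with 3^k >= 8702246, i.e. ceil(log_3(8702246)).
3^14 = 4782969 < 8702246 <= 14348907 = 3^15
Recursion depth = 15


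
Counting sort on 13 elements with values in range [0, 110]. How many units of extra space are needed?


Output array size: 13 (to store sorted result)
Count array size: 111 (one slot per possible value, range 0 to 110)
Total extra space = 13 + 111 = 124


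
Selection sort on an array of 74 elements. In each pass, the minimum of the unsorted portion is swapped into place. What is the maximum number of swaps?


Selection sort performs one swap per pass:
  Pass 1: find min in positions 0 to 73, swap with position 0
  Pass 2: find min in positions 1 to 73, swap with position 1
  Pass 3: find min in positions 2 to 73, swap with position 2
  Pass 4: find min in positions 3 to 73, swap with position 3
  Pass 5: find min in positions 4 to 73, swap with position 4
  ... (68 more passes)
Total passes (and swaps) = n - 1 = 74 - 1 = 73


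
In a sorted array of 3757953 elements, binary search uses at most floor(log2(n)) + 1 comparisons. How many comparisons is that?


Halving sequence: 3757953 -> 1878976 -> 939488 -> 469744 -> 234872 -> 117436 -> 58718 -> 29359 -> 14679 -> 7339 -> 3669 -> 1834 -> 917 -> 458 -> 229 -> 114 -> 57 -> 28 -> 14 -> 7 -> 3 -> 1
Number of halvings = 21
Max comparisons = 21 + 1 = 22


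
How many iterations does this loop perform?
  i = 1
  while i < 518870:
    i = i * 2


The loop variable doubles each iteration:
i = 1 -> 2 -> 4 -> 8 -> 16 -> 32 -> 64 -> 128 -> 256 -> 512 -> 1024 -> 2048 -> 4096 -> 8192 -> 16384 -> 32768 -> 65536 -> 131072 -> 262144 -> 524288 (stop, 524288 >= 518870)
Number of doublings = ceil(log2(518870)) = 19


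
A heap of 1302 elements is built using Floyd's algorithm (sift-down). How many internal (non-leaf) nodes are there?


Leaf nodes occupy roughly half the array.
Sift-down is called for each internal node, starting from the last one.
Internal nodes = floor(n/2) = floor(1302/2) = 651


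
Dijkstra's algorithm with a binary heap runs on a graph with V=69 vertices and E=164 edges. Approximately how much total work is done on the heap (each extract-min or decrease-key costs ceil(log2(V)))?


Dijkstra with a binary heap: each vertex is extracted once, each edge may relax once.
Each heap operation costs O(log V).
V + E = 69 + 164 = 233
ceil(log2(69)) = 7 (since 2^6 = 64 < 69 <= 128 = 2^7)
Total heap work = (V+E) * ceil(log2(V)) = 233 * 7 = 1631


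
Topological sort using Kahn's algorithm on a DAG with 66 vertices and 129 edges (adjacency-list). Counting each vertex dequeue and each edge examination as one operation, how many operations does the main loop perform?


Kahn's algorithm:
  1. Compute in-degrees: O(V + E)
  2. Process queue: each vertex dequeued once (O(V))
     each edge examined once (O(E))
Total = V + E = 66 + 129 = 195


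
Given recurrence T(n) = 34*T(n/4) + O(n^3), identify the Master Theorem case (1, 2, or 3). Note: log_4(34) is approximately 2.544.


Master Theorem parameters: a=34, b=4, c=3
log_b(a) = 2.544
Compare b^c with a: 4^3 = 64 > 34, so c > log_b(a).
Comparing c=3 vs log_b(a)=2.544:
3 > 2.544 => Case 3
Result: T(n) = O(n^3)
Master Theorem case = 3


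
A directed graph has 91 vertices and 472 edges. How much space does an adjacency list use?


Adjacency list: one list head per vertex + one entry per edge
Vertex heads: 91
Edge entries: 472
Total = 91 + 472 = 563


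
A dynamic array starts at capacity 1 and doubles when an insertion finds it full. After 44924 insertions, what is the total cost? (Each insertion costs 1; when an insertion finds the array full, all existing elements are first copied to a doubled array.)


Insertion cost: 44924 (one per element)
Resizes occur just before inserting elements 2, 3, 5, 9, ...
Elements copied at each resize: 1 + 2 + 4 + 8 + 16 + 32 + 64 + 128 + 256 + 512 + 1024 + 2048 + 4096 + 8192 + 16384 + 32768
Sum of copies = 65535 (geometric series: 2^k - 1)
Total = 44924 + 65535 = 110459


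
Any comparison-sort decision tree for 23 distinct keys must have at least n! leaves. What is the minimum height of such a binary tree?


A binary decision tree of height h has at most 2^h leaves and needs at least n! of them, so h >= ceil(log2(n!)).
Compute 23! as a running product:
  x2 = 2, x3 = 6, x4 = 24, x5 = 120
  x6 = 720, x7 = 5040, x8 = 40320, x9 = 362880
  x10 = 3628800, x11 = 39916800, x12 = 479001600, x13 = 6227020800
  x14 = 87178291200, x15 = 1307674368000, x16 = 20922789888000, x17 = 355687428096000
  x18 = 6402373705728000, x19 = 121645100408832000, x20 = 2432902008176640000, x21 = 51090942171709440000
  x22 = 1124000727777607680000, x23 = 25852016738884976640000
23! = 25852016738884976640000
Bracket between powers of 2:
  2^74 = 18889465931478580854784 < 25852016738884976640000 <= 37778931862957161709568 = 2^75
So ceil(log2(23!)) = 75


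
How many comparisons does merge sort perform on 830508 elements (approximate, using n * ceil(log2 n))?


Recursion depth: ceil(log2(830508)) = 20
Each recursion level merges n = 830508 elements
Total = 830508 * 20 = 16610160


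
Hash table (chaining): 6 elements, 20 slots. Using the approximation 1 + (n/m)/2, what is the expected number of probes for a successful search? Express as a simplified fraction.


Computing expected probes:
alpha = 6/20
= 1 + alpha/2
= 1 + 6/(2*20)
= (2*20 + 6) / (2*20)
= 46/40 = 23/20


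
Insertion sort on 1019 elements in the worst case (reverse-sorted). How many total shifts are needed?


In the worst case (reverse-sorted), each element shifts past all previous:
  Element 1: 1 shifts
  Element 2: 2 shifts
  Element 3: 3 shifts
  Element 4: 4 shifts
  Element 5: 5 shifts
  ...
  Element 1018: 1018 shifts
Total = 1 + 2 + ... + 1018
= 1019*(1019-1)/2 = 518671


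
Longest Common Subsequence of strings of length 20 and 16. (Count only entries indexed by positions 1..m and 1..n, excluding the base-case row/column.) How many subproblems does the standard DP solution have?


DP table indexed by positions in both strings.
First string: 20 positions
Second string: 16 positions
Total = 20 * 16 = 320


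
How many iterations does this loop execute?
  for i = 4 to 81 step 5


The loop variable i takes values starting at 4 and increments by 5 each iteration.
Sequence: i = 4, 9, 14, 19, 24, 29, 34, 39, 44, ...
The upper bound 81 is inclusive, so the count is floor((last - first) / step) + 1:
floor((81 - 4) / 5) + 1 = floor(77/5) + 1 = 15 + 1 = 16


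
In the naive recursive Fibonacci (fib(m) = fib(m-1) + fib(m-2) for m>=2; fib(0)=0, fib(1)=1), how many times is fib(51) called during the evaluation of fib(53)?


Let N(m) = number of times fib(m) is called while evaluating fib(53).
N(53) = 1 (the initial call).
N(52) = 1 (only fib(53) calls it).
For 1 <= m <= 51: fib(m) is called by fib(m+1) and fib(m+2), so
  N(m) = N(m+1) + N(m+2).
fib(0) is called only by fib(2), so N(0) = N(2).
Walk down from m=53:
  N(53)=1, N(52)=1, N(51)=2
N(51) = 2


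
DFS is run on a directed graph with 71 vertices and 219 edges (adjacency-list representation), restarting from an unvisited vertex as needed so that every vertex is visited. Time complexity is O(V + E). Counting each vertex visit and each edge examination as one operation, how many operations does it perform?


A full DFS traversal processes each vertex exactly once (push/pop on stack).
Each directed edge is examined once.
V = 71, E = 219
V + E = 290


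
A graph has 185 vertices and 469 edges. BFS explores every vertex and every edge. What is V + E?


A full BFS traversal dequeues each vertex once and examines each edge once.
Vertex visits: 185
Edge visits: 469
V + E = 185 + 469 = 654


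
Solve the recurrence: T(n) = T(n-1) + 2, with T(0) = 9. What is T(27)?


Unrolling the recurrence:
T(27) = T(26) + 2
       = T(25) + 2 + 2
       = T(24) + 2*3
       ...
       = T(0) + 2*27
       = 9 + 54 = 63


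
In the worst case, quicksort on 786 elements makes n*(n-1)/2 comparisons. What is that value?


Sum of comparisons per partition:
785 + 784 + ... + 1 + 0
= 786 * (786 - 1) / 2
= 786 * 785 / 2
= 308505


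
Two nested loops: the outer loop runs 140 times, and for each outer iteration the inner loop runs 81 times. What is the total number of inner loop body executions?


Outer loop: 140 iterations
Inner loop: 81 iterations per outer iteration
Total = 140 * 81 = 11340


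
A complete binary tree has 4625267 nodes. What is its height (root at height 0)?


In a complete binary tree, level k holds nodes 2^k .. 2^(k+1)-1 (1-indexed).
Height = floor(log2(n)) = floor(log2(4625267)) = 22
Check: 2^22 = 4194304 <= 4625267 < 8388608 = 2^23


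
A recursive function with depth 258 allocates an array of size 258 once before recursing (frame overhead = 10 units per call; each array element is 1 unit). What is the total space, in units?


Array allocation: 258 units (allocated once)
Stack frames: 258 deep * 10 per frame = 2580 units
Total = 258 + 2580 = 2838


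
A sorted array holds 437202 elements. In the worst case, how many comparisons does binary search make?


Halving sequence: 437202 -> 218601 -> 109300 -> 54650 -> 27325 -> 13662 -> 6831 -> 3415 -> 1707 -> 853 -> 426 -> 213 -> 106 -> 53 -> 26 -> 13 -> 6 -> 3 -> 1
Number of halvings = 18
Max comparisons = 18 + 1 = 19


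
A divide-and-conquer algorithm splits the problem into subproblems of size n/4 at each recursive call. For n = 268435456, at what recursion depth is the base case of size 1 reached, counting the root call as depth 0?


At each depth, the problem size is divided by 4:
  Depth 0: problem size = 268435456
  Depth 1: problem size = 67108864
  Depth 2: problem size = 16777216
  Depth 3: problem size = 4194304
  Depth 4: problem size = 1048576
  Depth 5: problem size = 262144
  Depth 6: problem size = 65536
  Depth 7: problem size = 16384
  Depth 8: problem size = 4096
  Depth 9: problem size = 1024
  Depth 10: problem size = 256
  Depth 11: problem size = 64
  Depth 12: problem size = 16
  Depth 13: problem size = 4
  Depth 14: problem size = 1 (base case)
The base case is reached at depth log_4(268435456) = 14 (the tree has 15 levels counting depth 0, but the depth asked for is 14).
Recursion depth = 14


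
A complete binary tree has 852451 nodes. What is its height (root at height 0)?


In a complete binary tree, level k holds nodes 2^k .. 2^(k+1)-1 (1-indexed).
Height = floor(log2(n)) = floor(log2(852451)) = 19
Check: 2^19 = 524288 <= 852451 < 1048576 = 2^20


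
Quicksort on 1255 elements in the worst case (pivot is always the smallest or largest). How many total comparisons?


In the worst case, each partition step picks the worst pivot:
  Partition 1: 1254 comparisons (n-1 elements to compare)
  Partition 2: 1253 comparisons
  Partition 3: 1252 comparisons
  Partition 4: 1251 comparisons
  Partition 5: 1250 comparisons
  ...
  Last partition: 0 comparisons
Total = (n-1) + (n-2) + ... + 1 + 0 = n*(n-1)/2
= 1255*1254/2 = 786885


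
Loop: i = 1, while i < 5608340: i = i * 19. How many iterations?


i multiplies by 19 each step:
i = 1 -> 19 -> 361 -> 6859 -> 130321 -> 2476099 -> 47045881 (stop)
Iterations = ceil(log_19(5608340)) = 6


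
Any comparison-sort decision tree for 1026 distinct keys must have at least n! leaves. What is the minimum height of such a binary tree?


A binary decision tree of height h has at most 2^h leaves and needs at least n! of them, so h >= ceil(log2(n!)).
1026! is far too large to multiply out, so use Stirling's series:
  ln(n!) ~ n ln n - n + (1/2) ln(2 pi n) + 1/(12n)  (error below 1/(360 n^3), negligible here)
  ln(1026) = 6.9334230
  n ln n = 1026 * 6.9334230 = 7113.6920
  (1/2) ln(2 pi * 1026) = (1/2) ln(6446.5481) = 4.3857
  1/(12*1026) = 0.0001
  ln(1026!) ~ 7113.6920 - 1026 + 4.3857 + 0.0001 = 6092.0778
Convert to base 2: log2(1026!) = 6092.0778 / ln 2 = 6092.0778 / 0.69314718 = 8789.0104
ceil(8789.0104) = 8790


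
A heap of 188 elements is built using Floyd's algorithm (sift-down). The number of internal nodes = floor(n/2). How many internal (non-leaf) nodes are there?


Leaf nodes occupy roughly half the array.
Sift-down is called for each internal node, starting from the last one.
Internal nodes = floor(n/2) = floor(188/2) = 94


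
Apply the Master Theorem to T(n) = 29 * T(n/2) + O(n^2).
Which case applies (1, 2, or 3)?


The Master Theorem: T(n) = a*T(n/b) + O(n^c)
  a = 29, b = 2, c = 2
log_b(a) = log_2(29) ~ 4.858
Compare b^c with a: 2^2 = 4 < 29, so c < log_b(a).
Since c < log_b(a), Case 1 applies.
T(n) = O(n^(log_2 29)) ~ O(n^4.858)
Master Theorem case = 1


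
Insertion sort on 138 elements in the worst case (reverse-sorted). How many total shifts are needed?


In the worst case (reverse-sorted), each element shifts past all previous:
  Element 1: 1 shifts
  Element 2: 2 shifts
  Element 3: 3 shifts
  Element 4: 4 shifts
  Element 5: 5 shifts
  ...
  Element 137: 137 shifts
Total = 1 + 2 + ... + 137
= 138*(138-1)/2 = 9453


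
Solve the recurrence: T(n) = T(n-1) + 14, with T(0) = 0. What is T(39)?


Unrolling the recurrence:
T(39) = T(38) + 14
       = T(37) + 14 + 14
       = T(36) + 14*3
       ...
       = T(0) + 14*39
       = 0 + 546 = 546


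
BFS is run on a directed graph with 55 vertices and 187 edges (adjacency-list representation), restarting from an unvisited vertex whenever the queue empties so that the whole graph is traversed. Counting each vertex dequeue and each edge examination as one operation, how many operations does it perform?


A full BFS traversal dequeues each vertex exactly once and examines each directed edge exactly once.
V = 55 (vertex processing cost)
E = 187 (edge examination cost)
Total operations proportional to V + E = 55 + 187 = 242


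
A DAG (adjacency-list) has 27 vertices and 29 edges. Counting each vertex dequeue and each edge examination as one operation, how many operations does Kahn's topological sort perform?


V = 27 (vertex processing)
E = 29 (edge processing)
V + E = 27 + 29 = 56


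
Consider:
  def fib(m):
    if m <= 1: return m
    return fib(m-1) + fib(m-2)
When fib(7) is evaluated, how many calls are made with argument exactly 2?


Let N(m) = number of times fib(m) is called while evaluating fib(7).
N(7) = 1 (the initial call).
N(6) = 1 (only fib(7) calls it).
For 1 <= m <= 5: fib(m) is called by fib(m+1) and fib(m+2), so
  N(m) = N(m+1) + N(m+2).
fib(0) is called only by fib(2), so N(0) = N(2).
Walk down from m=7:
  N(7)=1, N(6)=1, N(5)=2, N(4)=3, N(3)=5, N(2)=8
N(2) = 8


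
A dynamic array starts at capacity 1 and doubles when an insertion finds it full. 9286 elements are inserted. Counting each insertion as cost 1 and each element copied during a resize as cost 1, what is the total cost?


n = 9286
Insertion costs: 9286
Resizes copy 1, 2, 4, ... up to the largest power of 2 that is <= n-1 = 9285, i.e. 8192.
Copy costs = 1 + 2 + 4 + 8 + 16 + 32 + 64 + 128 + 256 + 512 + 1024 + 2048 + 4096 + 8192 = 16383
Total = 9286 + 16383 = 25669


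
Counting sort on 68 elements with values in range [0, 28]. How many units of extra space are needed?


Output array size: 68 (to store sorted result)
Count array size: 29 (one slot per possible value, range 0 to 28)
Total extra space = 68 + 29 = 97


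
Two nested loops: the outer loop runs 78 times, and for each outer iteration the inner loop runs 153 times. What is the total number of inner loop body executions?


Outer loop: 78 iterations
Inner loop: 153 iterations per outer iteration
Total = 78 * 153 = 11934


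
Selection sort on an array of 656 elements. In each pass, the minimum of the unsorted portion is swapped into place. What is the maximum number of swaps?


Selection sort performs one swap per pass:
  Pass 1: find min in positions 0 to 655, swap with position 0
  Pass 2: find min in positions 1 to 655, swap with position 1
  Pass 3: find min in positions 2 to 655, swap with position 2
  Pass 4: find min in positions 3 to 655, swap with position 3
  Pass 5: find min in positions 4 to 655, swap with position 4
  ... (650 more passes)
Total passes (and swaps) = n - 1 = 656 - 1 = 655


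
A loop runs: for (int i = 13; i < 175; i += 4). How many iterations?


Loop starts at i = 13, increments by 4, stops when i >= 175.
Number of iterations = ceil((175 - 13) / 4)
= ceil(162 / 4)
= 41


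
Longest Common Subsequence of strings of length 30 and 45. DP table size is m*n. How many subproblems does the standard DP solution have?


DP table indexed by positions in both strings.
First string: 30 positions
Second string: 45 positions
Total = 30 * 45 = 1350


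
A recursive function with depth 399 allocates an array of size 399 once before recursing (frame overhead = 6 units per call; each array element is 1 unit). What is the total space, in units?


Array allocation: 399 units (allocated once)
Stack frames: 399 deep * 6 per frame = 2394 units
Total = 399 + 2394 = 2793


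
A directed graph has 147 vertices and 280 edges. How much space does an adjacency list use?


Adjacency list: one list head per vertex + one entry per edge
Vertex heads: 147
Edge entries: 280
Total = 147 + 280 = 427


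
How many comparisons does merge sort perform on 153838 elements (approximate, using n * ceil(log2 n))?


Recursion depth: ceil(log2(153838)) = 18
Each recursion level merges n = 153838 elements
Total = 153838 * 18 = 2769084


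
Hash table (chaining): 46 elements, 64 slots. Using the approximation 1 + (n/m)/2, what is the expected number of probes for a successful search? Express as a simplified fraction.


Computing expected probes:
alpha = 46/64
= 1 + alpha/2
= 1 + 46/(2*64)
= (2*64 + 46) / (2*64)
= 174/128 = 87/64


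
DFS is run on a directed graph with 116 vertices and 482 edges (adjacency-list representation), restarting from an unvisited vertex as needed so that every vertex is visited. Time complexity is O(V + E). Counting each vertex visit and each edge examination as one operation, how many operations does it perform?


A full DFS traversal processes each vertex exactly once (push/pop on stack).
Each directed edge is examined once.
V = 116, E = 482
V + E = 598


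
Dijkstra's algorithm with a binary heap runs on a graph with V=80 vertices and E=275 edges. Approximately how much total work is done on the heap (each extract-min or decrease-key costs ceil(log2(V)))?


Dijkstra with a binary heap: each vertex is extracted once, each edge may relax once.
Each heap operation costs O(log V).
V + E = 80 + 275 = 355
ceil(log2(80)) = 7 (since 2^6 = 64 < 80 <= 128 = 2^7)
Total heap work = (V+E) * ceil(log2(V)) = 355 * 7 = 2485


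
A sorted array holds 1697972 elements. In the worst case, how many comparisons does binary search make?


Halving sequence: 1697972 -> 848986 -> 424493 -> 212246 -> 106123 -> 53061 -> 26530 -> 13265 -> 6632 -> 3316 -> 1658 -> 829 -> 414 -> 207 -> 103 -> 51 -> 25 -> 12 -> 6 -> 3 -> 1
Number of halvings = 20
Max comparisons = 20 + 1 = 21


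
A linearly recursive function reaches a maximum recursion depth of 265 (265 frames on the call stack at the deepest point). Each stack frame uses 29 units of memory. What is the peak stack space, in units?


Maximum recursion depth = 265 frames
Memory per frame = 29 units
Total stack space = depth * frame_size
= 265 * 29 = 7685


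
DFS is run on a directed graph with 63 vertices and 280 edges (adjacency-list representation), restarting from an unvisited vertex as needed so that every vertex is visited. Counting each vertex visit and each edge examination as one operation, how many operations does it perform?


A full DFS traversal processes each vertex exactly once (push/pop on stack).
Each directed edge is examined once.
V = 63, E = 280
V + E = 343


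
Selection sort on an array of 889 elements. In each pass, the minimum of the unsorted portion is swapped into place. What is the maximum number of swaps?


Selection sort performs one swap per pass:
  Pass 1: find min in positions 0 to 888, swap with position 0
  Pass 2: find min in positions 1 to 888, swap with position 1
  Pass 3: find min in positions 2 to 888, swap with position 2
  Pass 4: find min in positions 3 to 888, swap with position 3
  Pass 5: find min in positions 4 to 888, swap with position 4
  ... (883 more passes)
Total passes (and swaps) = n - 1 = 889 - 1 = 888


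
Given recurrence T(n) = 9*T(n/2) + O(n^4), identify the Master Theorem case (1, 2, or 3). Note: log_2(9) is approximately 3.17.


Master Theorem parameters: a=9, b=2, c=4
log_b(a) = 3.17
Compare b^c with a: 2^4 = 16 > 9, so c > log_b(a).
Comparing c=4 vs log_b(a)=3.17:
4 > 3.17 => Case 3
Result: T(n) = O(n^4)
Master Theorem case = 3


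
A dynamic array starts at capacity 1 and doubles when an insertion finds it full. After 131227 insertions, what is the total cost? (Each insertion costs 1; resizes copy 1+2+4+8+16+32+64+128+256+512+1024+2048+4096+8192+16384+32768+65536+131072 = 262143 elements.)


Insertion cost: 131227 (one per element)
Resizes occur just before inserting elements 2, 3, 5, 9, ...
Elements copied at each resize: 1 + 2 + 4 + 8 + 16 + 32 + 64 + 128 + 256 + 512 + 1024 + 2048 + 4096 + 8192 + 16384 + 32768 + 65536 + 131072
Sum of copies = 262143 (geometric series: 2^k - 1)
Total = 131227 + 262143 = 393370


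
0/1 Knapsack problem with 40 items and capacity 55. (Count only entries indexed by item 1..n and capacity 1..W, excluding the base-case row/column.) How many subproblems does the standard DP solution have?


The DP table is indexed by (item, capacity).
Rows: 40 items
Columns: 55 capacity values (1 to W)
Total subproblems = 40 * 55 = 2200


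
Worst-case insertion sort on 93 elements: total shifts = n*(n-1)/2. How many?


Sum of shifts = 1 + 2 + 3 + ... + 92
= 93 * 92 / 2
= 8556 / 2
= 4278


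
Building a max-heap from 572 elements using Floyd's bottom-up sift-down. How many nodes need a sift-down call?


In a heap of 572 elements (0-indexed array):
  Last element index: 571
  Parent of last element: floor((571 - 1) / 2) = 285
  Internal nodes: indices 0 to 285
  Count = floor(572/2) = 286


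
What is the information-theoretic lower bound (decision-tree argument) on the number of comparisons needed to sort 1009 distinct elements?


A binary decision tree of height h has at most 2^h leaves and needs at least n! of them, so h >= ceil(log2(n!)).
1009! is far too large to multiply out, so use Stirling's series:
  ln(n!) ~ n ln n - n + (1/2) ln(2 pi n) + 1/(12n)  (error below 1/(360 n^3), negligible here)
  ln(1009) = 6.9167150
  n ln n = 1009 * 6.9167150 = 6978.9654
  (1/2) ln(2 pi * 1009) = (1/2) ln(6339.7340) = 4.3773
  1/(12*1009) = 0.0001
  ln(1009!) ~ 6978.9654 - 1009 + 4.3773 + 0.0001 = 5974.3428
Convert to base 2: log2(1009!) = 5974.3428 / ln 2 = 5974.3428 / 0.69314718 = 8619.1547
ceil(8619.1547) = 8620


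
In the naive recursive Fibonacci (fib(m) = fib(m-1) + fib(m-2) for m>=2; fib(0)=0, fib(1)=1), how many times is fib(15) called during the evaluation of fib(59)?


Let N(m) = number of times fib(m) is called while evaluating fib(59).
N(59) = 1 (the initial call).
N(58) = 1 (only fib(59) calls it).
For 1 <= m <= 57: fib(m) is called by fib(m+1) and fib(m+2), so
  N(m) = N(m+1) + N(m+2).
fib(0) is called only by fib(2), so N(0) = N(2).
Walk down from m=59:
  N(59)=1, N(58)=1, N(57)=2, N(56)=3, N(55)=5, N(54)=8, N(53)=13, N(52)=21, N(51)=34, N(50)=55, N(49)=89, N(48)=144, N(47)=233, N(46)=377, N(45)=610, N(44)=987, N(43)=1597, N(42)=2584, N(41)=4181, N(40)=6765, N(39)=10946, N(38)=17711, N(37)=28657, N(36)=46368, N(35)=75025, N(34)=121393, N(33)=196418, N(32)=317811, N(31)=514229, N(30)=832040, N(29)=1346269, N(28)=2178309, N(27)=3524578, N(26)=5702887, N(25)=9227465, N(24)=14930352, N(23)=24157817, N(22)=39088169, N(21)=63245986, N(20)=102334155, N(19)=165580141, N(18)=267914296, N(17)=433494437, N(16)=701408733, N(15)=1134903170
N(15) = 1134903170


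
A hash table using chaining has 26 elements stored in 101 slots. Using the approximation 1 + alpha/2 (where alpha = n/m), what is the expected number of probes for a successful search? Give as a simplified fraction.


Load factor alpha = n/m = 26/101
Expected probes = 1 + alpha/2 = 1 + 26/(2*101)
= 1 + 26/202
= 202/202 + 26/202
= 228/202
Simplify: 114/101


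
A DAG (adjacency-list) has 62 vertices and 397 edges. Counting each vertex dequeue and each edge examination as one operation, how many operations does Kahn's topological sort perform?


V = 62 (vertex processing)
E = 397 (edge processing)
V + E = 62 + 397 = 459


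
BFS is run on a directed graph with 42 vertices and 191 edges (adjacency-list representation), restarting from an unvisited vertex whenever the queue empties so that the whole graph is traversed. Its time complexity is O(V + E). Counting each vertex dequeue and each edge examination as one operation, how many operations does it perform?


A full BFS traversal dequeues each vertex exactly once and examines each directed edge exactly once.
V = 42 (vertex processing cost)
E = 191 (edge examination cost)
Total operations proportional to V + E = 42 + 191 = 233


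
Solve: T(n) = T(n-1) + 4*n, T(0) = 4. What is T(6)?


Expanding the recurrence:
T(6) = T(5) + 4*6
       = T(4) + 4*5 + 4*6
       ...
       = T(0) + 4*(1 + 2 + ... + 6)
       = 4 + 4 * 6*7/2
       = 4 + 4 * 21
       = 4 + 84 = 88


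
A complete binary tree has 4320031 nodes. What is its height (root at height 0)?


In a complete binary tree, level k holds nodes 2^k .. 2^(k+1)-1 (1-indexed).
Height = floor(log2(n)) = floor(log2(4320031)) = 22
Check: 2^22 = 4194304 <= 4320031 < 8388608 = 2^23


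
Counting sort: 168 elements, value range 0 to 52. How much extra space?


n = 168 (output array)
k = 53 (count array for 53 distinct values)
Extra space = 168 + 53 = 221


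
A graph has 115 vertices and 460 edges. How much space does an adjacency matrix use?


Adjacency matrix: V x V grid of entries
Space = V^2 = 115^2 = 115 * 115 = 13225


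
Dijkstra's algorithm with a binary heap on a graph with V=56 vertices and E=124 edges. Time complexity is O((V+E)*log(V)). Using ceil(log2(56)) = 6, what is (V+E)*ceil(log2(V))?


Dijkstra with a binary heap: each vertex is extracted once, each edge may relax once.
Each heap operation costs O(log V).
V + E = 56 + 124 = 180
ceil(log2(56)) = 6 (since 2^5 = 32 < 56 <= 64 = 2^6)
Total heap work = (V+E) * ceil(log2(V)) = 180 * 6 = 1080


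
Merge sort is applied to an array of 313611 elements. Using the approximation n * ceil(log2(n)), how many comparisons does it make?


Merge sort divides the array into halves recursively.
Number of levels = ceil(log2(313611)) = 19
At each level, approximately n = 313611 comparisons are needed for merging.
Total comparisons ~ n * ceil(log2(n)) = 313611 * 19 = 5958609


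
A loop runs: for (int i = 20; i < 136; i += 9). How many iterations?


Loop starts at i = 20, increments by 9, stops when i >= 136.
Number of iterations = ceil((136 - 20) / 9)
= ceil(116 / 9)
= 13


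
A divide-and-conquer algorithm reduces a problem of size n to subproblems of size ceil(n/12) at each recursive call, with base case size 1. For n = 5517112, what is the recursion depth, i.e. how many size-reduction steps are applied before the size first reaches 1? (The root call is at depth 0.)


Each step divides the size by 12 (rounding up); after k steps the size is ceil(n/12^k), which equals 1 exactly when 12^k >= n.
So the depth is the smallest k with 12^k >= 5517112, i.e. ceil(log_12(5517112)).
12^6 = 2985984 < 5517112 <= 35831808 = 12^7
Recursion depth = 7


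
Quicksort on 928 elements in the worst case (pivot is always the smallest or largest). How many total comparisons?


In the worst case, each partition step picks the worst pivot:
  Partition 1: 927 comparisons (n-1 elements to compare)
  Partition 2: 926 comparisons
  Partition 3: 925 comparisons
  Partition 4: 924 comparisons
  Partition 5: 923 comparisons
  ...
  Last partition: 0 comparisons
Total = (n-1) + (n-2) + ... + 1 + 0 = n*(n-1)/2
= 928*927/2 = 430128


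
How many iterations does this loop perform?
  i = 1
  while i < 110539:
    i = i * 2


The loop variable doubles each iteration:
i = 1 -> 2 -> 4 -> 8 -> 16 -> 32 -> 64 -> 128 -> 256 -> 512 -> 1024 -> 2048 -> 4096 -> 8192 -> 16384 -> 32768 -> 65536 -> 131072 (stop, 131072 >= 110539)
Number of doublings = ceil(log2(110539)) = 17


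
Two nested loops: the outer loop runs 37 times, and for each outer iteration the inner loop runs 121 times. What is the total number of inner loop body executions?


Outer loop: 37 iterations
Inner loop: 121 iterations per outer iteration
Total = 37 * 121 = 4477


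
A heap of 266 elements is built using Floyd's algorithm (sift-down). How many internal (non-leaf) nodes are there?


Leaf nodes occupy roughly half the array.
Sift-down is called for each internal node, starting from the last one.
Internal nodes = floor(n/2) = floor(266/2) = 133


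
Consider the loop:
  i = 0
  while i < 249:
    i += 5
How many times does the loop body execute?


Starting at i = 0, each iteration adds 5.
Iterations until i >= 249:
  Iteration 1: i = 0 -> i = 5
  Iteration 2: i = 5 -> i = 10
  Iteration 3: i = 10 -> i = 15
  Iteration 4: i = 15 -> i = 20
  Iteration 5: i = 20 -> i = 25
  Iteration 6: i = 25 -> i = 30
  Iteration 7: i = 30 -> i = 35
  Iteration 8: i = 35 -> i = 40
  ... continuing ...
Total iterations = ceil(249/5) = 50
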